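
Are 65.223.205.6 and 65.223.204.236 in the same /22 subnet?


Mask: 255.255.252.0
65.223.205.6 AND mask = 65.223.204.0
65.223.204.236 AND mask = 65.223.204.0
Yes, same subnet (65.223.204.0)


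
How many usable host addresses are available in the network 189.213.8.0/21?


Host bits = 32 - 21 = 11
Total addresses = 2^11 = 2048
Usable = total - 2 (network and broadcast)
Usable hosts: 2046


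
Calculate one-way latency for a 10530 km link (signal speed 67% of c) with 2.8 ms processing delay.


Speed = 0.67 * 3e5 km/s = 201000 km/s
Propagation delay = 10530 / 201000 = 0.0524 s = 52.3881 ms
Processing delay = 2.8 ms
Total one-way latency = 55.1881 ms


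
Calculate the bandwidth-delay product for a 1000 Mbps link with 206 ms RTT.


BDP = bandwidth * RTT
= 1000 Mbps * 206 ms
= 1000 * 1e6 * 206 / 1000 bits
= 206000000 bits
= 25750000 bytes
= 25146.4844 KB
BDP = 206000000 bits (25750000 bytes)


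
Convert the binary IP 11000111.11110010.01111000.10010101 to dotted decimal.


11000111 = 199
11110010 = 242
01111000 = 120
10010101 = 149
IP: 199.242.120.149


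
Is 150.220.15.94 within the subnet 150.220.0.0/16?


Subnet network: 150.220.0.0
Test IP AND mask: 150.220.0.0
Yes, 150.220.15.94 is in 150.220.0.0/16


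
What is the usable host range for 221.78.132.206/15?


Network: 221.78.0.0
Broadcast: 221.79.255.255
First usable = network + 1
Last usable = broadcast - 1
Range: 221.78.0.1 to 221.79.255.254


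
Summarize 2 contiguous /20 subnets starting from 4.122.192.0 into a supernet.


Original prefix: /20
Number of subnets: 2 = 2^1
New prefix = 20 - 1 = 19
Supernet: 4.122.192.0/19


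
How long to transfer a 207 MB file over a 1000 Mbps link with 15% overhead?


Effective throughput = 1000 * (1 - 15/100) = 850 Mbps
File size in Mb = 207 * 8 = 1656 Mb
Time = 1656 / 850
Time = 1.9482 seconds


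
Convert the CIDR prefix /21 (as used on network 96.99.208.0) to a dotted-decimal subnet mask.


/21 means 21 network bits, 11 host bits
Binary: 11111111111111111111100000000000
Mask: 255.255.248.0


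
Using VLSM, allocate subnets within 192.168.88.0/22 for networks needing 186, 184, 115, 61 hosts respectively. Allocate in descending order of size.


186 hosts -> /24 (254 usable): 192.168.88.0/24
184 hosts -> /24 (254 usable): 192.168.89.0/24
115 hosts -> /25 (126 usable): 192.168.90.0/25
61 hosts -> /26 (62 usable): 192.168.90.128/26
Allocation: 192.168.88.0/24 (186 hosts, 254 usable); 192.168.89.0/24 (184 hosts, 254 usable); 192.168.90.0/25 (115 hosts, 126 usable); 192.168.90.128/26 (61 hosts, 62 usable)


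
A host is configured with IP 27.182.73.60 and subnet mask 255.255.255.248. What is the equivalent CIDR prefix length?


Binary: 11111111.11111111.11111111.11111000
Count leading 1s
Prefix: /29


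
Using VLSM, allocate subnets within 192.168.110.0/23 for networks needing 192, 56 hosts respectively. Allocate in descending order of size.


192 hosts -> /24 (254 usable): 192.168.110.0/24
56 hosts -> /26 (62 usable): 192.168.111.0/26
Allocation: 192.168.110.0/24 (192 hosts, 254 usable); 192.168.111.0/26 (56 hosts, 62 usable)


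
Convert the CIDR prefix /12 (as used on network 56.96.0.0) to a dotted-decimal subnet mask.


/12 means 12 network bits, 20 host bits
Binary: 11111111111100000000000000000000
Mask: 255.240.0.0


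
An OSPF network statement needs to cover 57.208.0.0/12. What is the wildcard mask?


Subnet mask: 255.240.0.0
Wildcard = 255.255.255.255 - subnet mask
255 - 255 = 0
255 - 240 = 15
255 - 0 = 255
255 - 0 = 255
Wildcard: 0.15.255.255


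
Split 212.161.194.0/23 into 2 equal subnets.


New prefix = 23 + 1 = 24
Each subnet has 256 addresses
  212.161.194.0/24
  212.161.195.0/24
Subnets: 212.161.194.0/24, 212.161.195.0/24


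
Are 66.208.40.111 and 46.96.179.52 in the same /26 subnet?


Mask: 255.255.255.192
66.208.40.111 AND mask = 66.208.40.64
46.96.179.52 AND mask = 46.96.179.0
No, different subnets (66.208.40.64 vs 46.96.179.0)


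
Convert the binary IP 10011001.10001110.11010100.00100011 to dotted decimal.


10011001 = 153
10001110 = 142
11010100 = 212
00100011 = 35
IP: 153.142.212.35


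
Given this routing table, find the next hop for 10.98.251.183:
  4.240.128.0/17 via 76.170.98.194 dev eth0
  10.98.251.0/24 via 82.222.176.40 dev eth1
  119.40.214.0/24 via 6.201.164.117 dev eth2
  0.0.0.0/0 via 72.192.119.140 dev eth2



Longest prefix match for 10.98.251.183:
  /17 4.240.128.0: no
  /24 10.98.251.0: MATCH
  /24 119.40.214.0: no
  /0 0.0.0.0: MATCH
Selected: next-hop 82.222.176.40 via eth1 (matched /24)


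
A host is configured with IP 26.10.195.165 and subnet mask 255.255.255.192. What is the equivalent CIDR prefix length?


Binary: 11111111.11111111.11111111.11000000
Count leading 1s
Prefix: /26


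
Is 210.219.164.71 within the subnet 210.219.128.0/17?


Subnet network: 210.219.128.0
Test IP AND mask: 210.219.128.0
Yes, 210.219.164.71 is in 210.219.128.0/17


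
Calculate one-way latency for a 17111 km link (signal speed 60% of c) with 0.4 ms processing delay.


Speed = 0.6 * 3e5 km/s = 180000 km/s
Propagation delay = 17111 / 180000 = 0.0951 s = 95.0611 ms
Processing delay = 0.4 ms
Total one-way latency = 95.4611 ms


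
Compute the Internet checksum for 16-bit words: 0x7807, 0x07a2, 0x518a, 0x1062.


Sum all words (with carry folding):
+ 0x7807 = 0x7807
+ 0x07a2 = 0x7fa9
+ 0x518a = 0xd133
+ 0x1062 = 0xe195
One's complement: ~0xe195
Checksum = 0x1e6a


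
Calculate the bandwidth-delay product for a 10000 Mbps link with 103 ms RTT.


BDP = bandwidth * RTT
= 10000 Mbps * 103 ms
= 10000 * 1e6 * 103 / 1000 bits
= 1030000000 bits
= 128750000 bytes
= 125732.4219 KB
BDP = 1030000000 bits (128750000 bytes)


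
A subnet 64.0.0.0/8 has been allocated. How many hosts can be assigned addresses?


Host bits = 32 - 8 = 24
Total addresses = 2^24 = 16777216
Usable = total - 2 (network and broadcast)
Usable hosts: 16777214


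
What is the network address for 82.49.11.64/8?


IP:   01010010.00110001.00001011.01000000
Mask: 11111111.00000000.00000000.00000000
AND operation:
Net:  01010010.00000000.00000000.00000000
Network: 82.0.0.0/8


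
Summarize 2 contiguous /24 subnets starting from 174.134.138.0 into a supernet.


Original prefix: /24
Number of subnets: 2 = 2^1
New prefix = 24 - 1 = 23
Supernet: 174.134.138.0/23


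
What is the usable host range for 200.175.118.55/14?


Network: 200.172.0.0
Broadcast: 200.175.255.255
First usable = network + 1
Last usable = broadcast - 1
Range: 200.172.0.1 to 200.175.255.254


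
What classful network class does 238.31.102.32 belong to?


First octet: 238
Binary: 11101110
1110xxxx -> Class D (224-239)
Class D (multicast), default mask N/A


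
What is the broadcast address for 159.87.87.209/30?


Network: 159.87.87.208/30
Host bits = 2
Set all host bits to 1:
Broadcast: 159.87.87.211


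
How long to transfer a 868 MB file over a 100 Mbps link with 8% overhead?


Effective throughput = 100 * (1 - 8/100) = 92 Mbps
File size in Mb = 868 * 8 = 6944 Mb
Time = 6944 / 92
Time = 75.4783 seconds


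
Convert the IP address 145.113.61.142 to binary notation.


145 = 10010001
113 = 01110001
61 = 00111101
142 = 10001110
Binary: 10010001.01110001.00111101.10001110


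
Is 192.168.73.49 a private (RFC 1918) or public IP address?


RFC 1918 private ranges:
  10.0.0.0/8 (10.0.0.0 - 10.255.255.255)
  172.16.0.0/12 (172.16.0.0 - 172.31.255.255)
  192.168.0.0/16 (192.168.0.0 - 192.168.255.255)
Private (in 192.168.0.0/16)


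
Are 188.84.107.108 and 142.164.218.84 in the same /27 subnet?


Mask: 255.255.255.224
188.84.107.108 AND mask = 188.84.107.96
142.164.218.84 AND mask = 142.164.218.64
No, different subnets (188.84.107.96 vs 142.164.218.64)


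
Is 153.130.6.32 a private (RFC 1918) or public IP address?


RFC 1918 private ranges:
  10.0.0.0/8 (10.0.0.0 - 10.255.255.255)
  172.16.0.0/12 (172.16.0.0 - 172.31.255.255)
  192.168.0.0/16 (192.168.0.0 - 192.168.255.255)
Public (not in any RFC 1918 range)


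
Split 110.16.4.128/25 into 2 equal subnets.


New prefix = 25 + 1 = 26
Each subnet has 64 addresses
  110.16.4.128/26
  110.16.4.192/26
Subnets: 110.16.4.128/26, 110.16.4.192/26


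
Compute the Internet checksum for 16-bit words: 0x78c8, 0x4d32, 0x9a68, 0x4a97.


Sum all words (with carry folding):
+ 0x78c8 = 0x78c8
+ 0x4d32 = 0xc5fa
+ 0x9a68 = 0x6063
+ 0x4a97 = 0xaafa
One's complement: ~0xaafa
Checksum = 0x5505


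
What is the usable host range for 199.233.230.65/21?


Network: 199.233.224.0
Broadcast: 199.233.231.255
First usable = network + 1
Last usable = broadcast - 1
Range: 199.233.224.1 to 199.233.231.254


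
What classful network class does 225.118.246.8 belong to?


First octet: 225
Binary: 11100001
1110xxxx -> Class D (224-239)
Class D (multicast), default mask N/A


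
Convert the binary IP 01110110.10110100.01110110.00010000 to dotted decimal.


01110110 = 118
10110100 = 180
01110110 = 118
00010000 = 16
IP: 118.180.118.16


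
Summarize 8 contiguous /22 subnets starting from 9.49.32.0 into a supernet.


Original prefix: /22
Number of subnets: 8 = 2^3
New prefix = 22 - 3 = 19
Supernet: 9.49.32.0/19


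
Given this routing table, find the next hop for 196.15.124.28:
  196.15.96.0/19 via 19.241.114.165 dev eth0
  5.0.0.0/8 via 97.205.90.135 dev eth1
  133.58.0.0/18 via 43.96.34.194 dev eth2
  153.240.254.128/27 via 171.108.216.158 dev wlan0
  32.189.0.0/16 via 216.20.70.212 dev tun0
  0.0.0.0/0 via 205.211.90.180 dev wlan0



Longest prefix match for 196.15.124.28:
  /19 196.15.96.0: MATCH
  /8 5.0.0.0: no
  /18 133.58.0.0: no
  /27 153.240.254.128: no
  /16 32.189.0.0: no
  /0 0.0.0.0: MATCH
Selected: next-hop 19.241.114.165 via eth0 (matched /19)


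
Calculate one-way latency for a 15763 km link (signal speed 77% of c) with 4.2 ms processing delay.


Speed = 0.77 * 3e5 km/s = 231000 km/s
Propagation delay = 15763 / 231000 = 0.0682 s = 68.2381 ms
Processing delay = 4.2 ms
Total one-way latency = 72.4381 ms


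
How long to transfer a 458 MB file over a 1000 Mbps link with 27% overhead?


Effective throughput = 1000 * (1 - 27/100) = 730 Mbps
File size in Mb = 458 * 8 = 3664 Mb
Time = 3664 / 730
Time = 5.0192 seconds


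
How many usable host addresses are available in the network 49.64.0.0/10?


Host bits = 32 - 10 = 22
Total addresses = 2^22 = 4194304
Usable = total - 2 (network and broadcast)
Usable hosts: 4194302


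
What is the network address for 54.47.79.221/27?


IP:   00110110.00101111.01001111.11011101
Mask: 11111111.11111111.11111111.11100000
AND operation:
Net:  00110110.00101111.01001111.11000000
Network: 54.47.79.192/27


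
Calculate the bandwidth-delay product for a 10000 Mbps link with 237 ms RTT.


BDP = bandwidth * RTT
= 10000 Mbps * 237 ms
= 10000 * 1e6 * 237 / 1000 bits
= 2370000000 bits
= 296250000 bytes
= 289306.6406 KB
BDP = 2370000000 bits (296250000 bytes)


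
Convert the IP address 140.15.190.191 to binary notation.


140 = 10001100
15 = 00001111
190 = 10111110
191 = 10111111
Binary: 10001100.00001111.10111110.10111111


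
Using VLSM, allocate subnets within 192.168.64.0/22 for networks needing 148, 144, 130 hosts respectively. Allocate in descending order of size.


148 hosts -> /24 (254 usable): 192.168.64.0/24
144 hosts -> /24 (254 usable): 192.168.65.0/24
130 hosts -> /24 (254 usable): 192.168.66.0/24
Allocation: 192.168.64.0/24 (148 hosts, 254 usable); 192.168.65.0/24 (144 hosts, 254 usable); 192.168.66.0/24 (130 hosts, 254 usable)


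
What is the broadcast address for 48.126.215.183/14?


Network: 48.124.0.0/14
Host bits = 18
Set all host bits to 1:
Broadcast: 48.127.255.255


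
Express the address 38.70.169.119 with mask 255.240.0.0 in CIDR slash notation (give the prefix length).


Binary: 11111111.11110000.00000000.00000000
Count leading 1s
Prefix: /12


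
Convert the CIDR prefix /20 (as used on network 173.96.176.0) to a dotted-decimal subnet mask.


/20 means 20 network bits, 12 host bits
Binary: 11111111111111111111000000000000
Mask: 255.255.240.0


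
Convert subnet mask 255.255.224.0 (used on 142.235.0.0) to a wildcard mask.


Subnet mask: 255.255.224.0
Wildcard = 255.255.255.255 - subnet mask
255 - 255 = 0
255 - 255 = 0
255 - 224 = 31
255 - 0 = 255
Wildcard: 0.0.31.255


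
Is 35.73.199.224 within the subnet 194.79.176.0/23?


Subnet network: 194.79.176.0
Test IP AND mask: 35.73.198.0
No, 35.73.199.224 is not in 194.79.176.0/23


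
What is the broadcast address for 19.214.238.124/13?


Network: 19.208.0.0/13
Host bits = 19
Set all host bits to 1:
Broadcast: 19.215.255.255


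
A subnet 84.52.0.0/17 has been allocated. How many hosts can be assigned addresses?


Host bits = 32 - 17 = 15
Total addresses = 2^15 = 32768
Usable = total - 2 (network and broadcast)
Usable hosts: 32766


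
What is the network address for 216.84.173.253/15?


IP:   11011000.01010100.10101101.11111101
Mask: 11111111.11111110.00000000.00000000
AND operation:
Net:  11011000.01010100.00000000.00000000
Network: 216.84.0.0/15


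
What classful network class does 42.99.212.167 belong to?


First octet: 42
Binary: 00101010
0xxxxxxx -> Class A (1-126)
Class A, default mask 255.0.0.0 (/8)


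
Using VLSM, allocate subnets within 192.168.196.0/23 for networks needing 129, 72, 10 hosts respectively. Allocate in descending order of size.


129 hosts -> /24 (254 usable): 192.168.196.0/24
72 hosts -> /25 (126 usable): 192.168.197.0/25
10 hosts -> /28 (14 usable): 192.168.197.128/28
Allocation: 192.168.196.0/24 (129 hosts, 254 usable); 192.168.197.0/25 (72 hosts, 126 usable); 192.168.197.128/28 (10 hosts, 14 usable)


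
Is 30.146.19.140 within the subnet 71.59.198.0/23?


Subnet network: 71.59.198.0
Test IP AND mask: 30.146.18.0
No, 30.146.19.140 is not in 71.59.198.0/23


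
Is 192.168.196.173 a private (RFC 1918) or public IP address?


RFC 1918 private ranges:
  10.0.0.0/8 (10.0.0.0 - 10.255.255.255)
  172.16.0.0/12 (172.16.0.0 - 172.31.255.255)
  192.168.0.0/16 (192.168.0.0 - 192.168.255.255)
Private (in 192.168.0.0/16)


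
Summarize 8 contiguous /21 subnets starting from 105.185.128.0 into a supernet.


Original prefix: /21
Number of subnets: 8 = 2^3
New prefix = 21 - 3 = 18
Supernet: 105.185.128.0/18


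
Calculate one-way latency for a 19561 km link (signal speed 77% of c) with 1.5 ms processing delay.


Speed = 0.77 * 3e5 km/s = 231000 km/s
Propagation delay = 19561 / 231000 = 0.0847 s = 84.6797 ms
Processing delay = 1.5 ms
Total one-way latency = 86.1797 ms


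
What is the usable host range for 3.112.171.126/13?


Network: 3.112.0.0
Broadcast: 3.119.255.255
First usable = network + 1
Last usable = broadcast - 1
Range: 3.112.0.1 to 3.119.255.254


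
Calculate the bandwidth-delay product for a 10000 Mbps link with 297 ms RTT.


BDP = bandwidth * RTT
= 10000 Mbps * 297 ms
= 10000 * 1e6 * 297 / 1000 bits
= 2970000000 bits
= 371250000 bytes
= 362548.8281 KB
BDP = 2970000000 bits (371250000 bytes)


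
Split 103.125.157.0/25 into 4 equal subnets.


New prefix = 25 + 2 = 27
Each subnet has 32 addresses
  103.125.157.0/27
  103.125.157.32/27
  103.125.157.64/27
  103.125.157.96/27
Subnets: 103.125.157.0/27, 103.125.157.32/27, 103.125.157.64/27, 103.125.157.96/27


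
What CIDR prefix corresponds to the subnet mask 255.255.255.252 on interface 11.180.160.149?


Binary: 11111111.11111111.11111111.11111100
Count leading 1s
Prefix: /30


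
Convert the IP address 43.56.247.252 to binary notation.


43 = 00101011
56 = 00111000
247 = 11110111
252 = 11111100
Binary: 00101011.00111000.11110111.11111100


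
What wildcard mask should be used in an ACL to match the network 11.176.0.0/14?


Subnet mask: 255.252.0.0
Wildcard = 255.255.255.255 - subnet mask
255 - 255 = 0
255 - 252 = 3
255 - 0 = 255
255 - 0 = 255
Wildcard: 0.3.255.255


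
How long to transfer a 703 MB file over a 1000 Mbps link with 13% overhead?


Effective throughput = 1000 * (1 - 13/100) = 870 Mbps
File size in Mb = 703 * 8 = 5624 Mb
Time = 5624 / 870
Time = 6.4644 seconds


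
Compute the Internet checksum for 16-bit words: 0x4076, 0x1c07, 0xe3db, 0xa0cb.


Sum all words (with carry folding):
+ 0x4076 = 0x4076
+ 0x1c07 = 0x5c7d
+ 0xe3db = 0x4059
+ 0xa0cb = 0xe124
One's complement: ~0xe124
Checksum = 0x1edb


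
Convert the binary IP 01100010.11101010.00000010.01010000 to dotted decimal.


01100010 = 98
11101010 = 234
00000010 = 2
01010000 = 80
IP: 98.234.2.80


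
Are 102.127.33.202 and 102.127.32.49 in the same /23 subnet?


Mask: 255.255.254.0
102.127.33.202 AND mask = 102.127.32.0
102.127.32.49 AND mask = 102.127.32.0
Yes, same subnet (102.127.32.0)


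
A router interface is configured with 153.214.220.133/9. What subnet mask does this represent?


/9 means 9 network bits, 23 host bits
Binary: 11111111100000000000000000000000
Mask: 255.128.0.0


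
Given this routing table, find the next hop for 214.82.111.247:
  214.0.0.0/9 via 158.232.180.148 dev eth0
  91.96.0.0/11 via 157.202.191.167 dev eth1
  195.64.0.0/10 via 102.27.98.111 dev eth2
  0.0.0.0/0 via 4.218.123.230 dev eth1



Longest prefix match for 214.82.111.247:
  /9 214.0.0.0: MATCH
  /11 91.96.0.0: no
  /10 195.64.0.0: no
  /0 0.0.0.0: MATCH
Selected: next-hop 158.232.180.148 via eth0 (matched /9)


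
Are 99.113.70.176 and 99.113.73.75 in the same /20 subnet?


Mask: 255.255.240.0
99.113.70.176 AND mask = 99.113.64.0
99.113.73.75 AND mask = 99.113.64.0
Yes, same subnet (99.113.64.0)


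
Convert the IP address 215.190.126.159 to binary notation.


215 = 11010111
190 = 10111110
126 = 01111110
159 = 10011111
Binary: 11010111.10111110.01111110.10011111


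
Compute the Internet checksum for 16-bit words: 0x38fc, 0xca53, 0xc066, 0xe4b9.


Sum all words (with carry folding):
+ 0x38fc = 0x38fc
+ 0xca53 = 0x0350
+ 0xc066 = 0xc3b6
+ 0xe4b9 = 0xa870
One's complement: ~0xa870
Checksum = 0x578f


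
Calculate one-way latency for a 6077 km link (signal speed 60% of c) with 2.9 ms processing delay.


Speed = 0.6 * 3e5 km/s = 180000 km/s
Propagation delay = 6077 / 180000 = 0.0338 s = 33.7611 ms
Processing delay = 2.9 ms
Total one-way latency = 36.6611 ms


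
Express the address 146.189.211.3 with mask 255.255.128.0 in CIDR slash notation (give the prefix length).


Binary: 11111111.11111111.10000000.00000000
Count leading 1s
Prefix: /17


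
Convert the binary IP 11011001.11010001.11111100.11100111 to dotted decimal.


11011001 = 217
11010001 = 209
11111100 = 252
11100111 = 231
IP: 217.209.252.231


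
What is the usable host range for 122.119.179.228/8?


Network: 122.0.0.0
Broadcast: 122.255.255.255
First usable = network + 1
Last usable = broadcast - 1
Range: 122.0.0.1 to 122.255.255.254


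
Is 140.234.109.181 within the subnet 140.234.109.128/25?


Subnet network: 140.234.109.128
Test IP AND mask: 140.234.109.128
Yes, 140.234.109.181 is in 140.234.109.128/25


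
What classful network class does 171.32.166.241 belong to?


First octet: 171
Binary: 10101011
10xxxxxx -> Class B (128-191)
Class B, default mask 255.255.0.0 (/16)


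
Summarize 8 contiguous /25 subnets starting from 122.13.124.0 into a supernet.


Original prefix: /25
Number of subnets: 8 = 2^3
New prefix = 25 - 3 = 22
Supernet: 122.13.124.0/22


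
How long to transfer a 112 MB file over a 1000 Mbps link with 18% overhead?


Effective throughput = 1000 * (1 - 18/100) = 820.0 Mbps
File size in Mb = 112 * 8 = 896 Mb
Time = 896 / 820.0
Time = 1.0927 seconds


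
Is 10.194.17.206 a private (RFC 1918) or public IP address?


RFC 1918 private ranges:
  10.0.0.0/8 (10.0.0.0 - 10.255.255.255)
  172.16.0.0/12 (172.16.0.0 - 172.31.255.255)
  192.168.0.0/16 (192.168.0.0 - 192.168.255.255)
Private (in 10.0.0.0/8)


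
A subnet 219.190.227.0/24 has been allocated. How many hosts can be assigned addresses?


Host bits = 32 - 24 = 8
Total addresses = 2^8 = 256
Usable = total - 2 (network and broadcast)
Usable hosts: 254


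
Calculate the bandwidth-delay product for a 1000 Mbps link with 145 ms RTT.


BDP = bandwidth * RTT
= 1000 Mbps * 145 ms
= 1000 * 1e6 * 145 / 1000 bits
= 145000000 bits
= 18125000 bytes
= 17700.1953 KB
BDP = 145000000 bits (18125000 bytes)


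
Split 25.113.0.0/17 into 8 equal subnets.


New prefix = 17 + 3 = 20
Each subnet has 4096 addresses
  25.113.0.0/20
  25.113.16.0/20
  25.113.32.0/20
  25.113.48.0/20
  25.113.64.0/20
  25.113.80.0/20
  25.113.96.0/20
  25.113.112.0/20
Subnets: 25.113.0.0/20, 25.113.16.0/20, 25.113.32.0/20, 25.113.48.0/20, 25.113.64.0/20, 25.113.80.0/20, 25.113.96.0/20, 25.113.112.0/20


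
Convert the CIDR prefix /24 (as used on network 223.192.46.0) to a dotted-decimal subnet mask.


/24 means 24 network bits, 8 host bits
Binary: 11111111111111111111111100000000
Mask: 255.255.255.0


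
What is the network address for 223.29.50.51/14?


IP:   11011111.00011101.00110010.00110011
Mask: 11111111.11111100.00000000.00000000
AND operation:
Net:  11011111.00011100.00000000.00000000
Network: 223.28.0.0/14


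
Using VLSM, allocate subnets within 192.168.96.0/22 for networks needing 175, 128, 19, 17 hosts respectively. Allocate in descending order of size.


175 hosts -> /24 (254 usable): 192.168.96.0/24
128 hosts -> /24 (254 usable): 192.168.97.0/24
19 hosts -> /27 (30 usable): 192.168.98.0/27
17 hosts -> /27 (30 usable): 192.168.98.32/27
Allocation: 192.168.96.0/24 (175 hosts, 254 usable); 192.168.97.0/24 (128 hosts, 254 usable); 192.168.98.0/27 (19 hosts, 30 usable); 192.168.98.32/27 (17 hosts, 30 usable)


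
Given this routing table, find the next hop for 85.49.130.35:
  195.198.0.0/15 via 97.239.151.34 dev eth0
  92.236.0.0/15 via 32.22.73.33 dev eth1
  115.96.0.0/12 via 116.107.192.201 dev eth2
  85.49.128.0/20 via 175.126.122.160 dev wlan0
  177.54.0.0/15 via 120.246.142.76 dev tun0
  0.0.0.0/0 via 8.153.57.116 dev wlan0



Longest prefix match for 85.49.130.35:
  /15 195.198.0.0: no
  /15 92.236.0.0: no
  /12 115.96.0.0: no
  /20 85.49.128.0: MATCH
  /15 177.54.0.0: no
  /0 0.0.0.0: MATCH
Selected: next-hop 175.126.122.160 via wlan0 (matched /20)


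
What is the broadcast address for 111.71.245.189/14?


Network: 111.68.0.0/14
Host bits = 18
Set all host bits to 1:
Broadcast: 111.71.255.255


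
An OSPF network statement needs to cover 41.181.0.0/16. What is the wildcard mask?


Subnet mask: 255.255.0.0
Wildcard = 255.255.255.255 - subnet mask
255 - 255 = 0
255 - 255 = 0
255 - 0 = 255
255 - 0 = 255
Wildcard: 0.0.255.255


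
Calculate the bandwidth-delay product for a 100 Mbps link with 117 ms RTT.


BDP = bandwidth * RTT
= 100 Mbps * 117 ms
= 100 * 1e6 * 117 / 1000 bits
= 11700000 bits
= 1462500 bytes
= 1428.2227 KB
BDP = 11700000 bits (1462500 bytes)


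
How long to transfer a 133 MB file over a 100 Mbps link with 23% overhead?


Effective throughput = 100 * (1 - 23/100) = 77 Mbps
File size in Mb = 133 * 8 = 1064 Mb
Time = 1064 / 77
Time = 13.8182 seconds


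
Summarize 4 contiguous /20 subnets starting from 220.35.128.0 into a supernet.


Original prefix: /20
Number of subnets: 4 = 2^2
New prefix = 20 - 2 = 18
Supernet: 220.35.128.0/18


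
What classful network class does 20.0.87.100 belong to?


First octet: 20
Binary: 00010100
0xxxxxxx -> Class A (1-126)
Class A, default mask 255.0.0.0 (/8)


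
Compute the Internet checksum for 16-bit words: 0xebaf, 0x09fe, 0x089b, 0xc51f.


Sum all words (with carry folding):
+ 0xebaf = 0xebaf
+ 0x09fe = 0xf5ad
+ 0x089b = 0xfe48
+ 0xc51f = 0xc368
One's complement: ~0xc368
Checksum = 0x3c97


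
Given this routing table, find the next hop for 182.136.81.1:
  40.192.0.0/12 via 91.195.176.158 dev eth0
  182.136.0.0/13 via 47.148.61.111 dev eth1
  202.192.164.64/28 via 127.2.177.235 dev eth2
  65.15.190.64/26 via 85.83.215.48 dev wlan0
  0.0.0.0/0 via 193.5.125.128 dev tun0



Longest prefix match for 182.136.81.1:
  /12 40.192.0.0: no
  /13 182.136.0.0: MATCH
  /28 202.192.164.64: no
  /26 65.15.190.64: no
  /0 0.0.0.0: MATCH
Selected: next-hop 47.148.61.111 via eth1 (matched /13)


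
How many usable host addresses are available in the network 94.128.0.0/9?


Host bits = 32 - 9 = 23
Total addresses = 2^23 = 8388608
Usable = total - 2 (network and broadcast)
Usable hosts: 8388606


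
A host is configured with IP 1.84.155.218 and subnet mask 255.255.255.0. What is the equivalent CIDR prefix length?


Binary: 11111111.11111111.11111111.00000000
Count leading 1s
Prefix: /24


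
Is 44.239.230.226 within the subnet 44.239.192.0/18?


Subnet network: 44.239.192.0
Test IP AND mask: 44.239.192.0
Yes, 44.239.230.226 is in 44.239.192.0/18


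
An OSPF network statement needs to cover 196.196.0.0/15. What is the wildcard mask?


Subnet mask: 255.254.0.0
Wildcard = 255.255.255.255 - subnet mask
255 - 255 = 0
255 - 254 = 1
255 - 0 = 255
255 - 0 = 255
Wildcard: 0.1.255.255


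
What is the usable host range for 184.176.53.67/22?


Network: 184.176.52.0
Broadcast: 184.176.55.255
First usable = network + 1
Last usable = broadcast - 1
Range: 184.176.52.1 to 184.176.55.254


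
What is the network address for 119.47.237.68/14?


IP:   01110111.00101111.11101101.01000100
Mask: 11111111.11111100.00000000.00000000
AND operation:
Net:  01110111.00101100.00000000.00000000
Network: 119.44.0.0/14


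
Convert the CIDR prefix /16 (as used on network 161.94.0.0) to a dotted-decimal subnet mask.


/16 means 16 network bits, 16 host bits
Binary: 11111111111111110000000000000000
Mask: 255.255.0.0


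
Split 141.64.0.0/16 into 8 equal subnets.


New prefix = 16 + 3 = 19
Each subnet has 8192 addresses
  141.64.0.0/19
  141.64.32.0/19
  141.64.64.0/19
  141.64.96.0/19
  141.64.128.0/19
  141.64.160.0/19
  141.64.192.0/19
  141.64.224.0/19
Subnets: 141.64.0.0/19, 141.64.32.0/19, 141.64.64.0/19, 141.64.96.0/19, 141.64.128.0/19, 141.64.160.0/19, 141.64.192.0/19, 141.64.224.0/19


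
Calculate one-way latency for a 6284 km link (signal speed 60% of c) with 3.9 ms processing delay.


Speed = 0.6 * 3e5 km/s = 180000 km/s
Propagation delay = 6284 / 180000 = 0.0349 s = 34.9111 ms
Processing delay = 3.9 ms
Total one-way latency = 38.8111 ms


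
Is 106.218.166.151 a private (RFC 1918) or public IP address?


RFC 1918 private ranges:
  10.0.0.0/8 (10.0.0.0 - 10.255.255.255)
  172.16.0.0/12 (172.16.0.0 - 172.31.255.255)
  192.168.0.0/16 (192.168.0.0 - 192.168.255.255)
Public (not in any RFC 1918 range)


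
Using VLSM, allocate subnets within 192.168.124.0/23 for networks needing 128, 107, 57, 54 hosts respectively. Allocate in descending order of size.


128 hosts -> /24 (254 usable): 192.168.124.0/24
107 hosts -> /25 (126 usable): 192.168.125.0/25
57 hosts -> /26 (62 usable): 192.168.125.128/26
54 hosts -> /26 (62 usable): 192.168.125.192/26
Allocation: 192.168.124.0/24 (128 hosts, 254 usable); 192.168.125.0/25 (107 hosts, 126 usable); 192.168.125.128/26 (57 hosts, 62 usable); 192.168.125.192/26 (54 hosts, 62 usable)


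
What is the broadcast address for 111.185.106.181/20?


Network: 111.185.96.0/20
Host bits = 12
Set all host bits to 1:
Broadcast: 111.185.111.255


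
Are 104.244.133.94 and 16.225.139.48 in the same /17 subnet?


Mask: 255.255.128.0
104.244.133.94 AND mask = 104.244.128.0
16.225.139.48 AND mask = 16.225.128.0
No, different subnets (104.244.128.0 vs 16.225.128.0)


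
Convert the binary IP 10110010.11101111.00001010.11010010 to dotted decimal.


10110010 = 178
11101111 = 239
00001010 = 10
11010010 = 210
IP: 178.239.10.210


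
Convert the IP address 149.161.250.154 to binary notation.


149 = 10010101
161 = 10100001
250 = 11111010
154 = 10011010
Binary: 10010101.10100001.11111010.10011010


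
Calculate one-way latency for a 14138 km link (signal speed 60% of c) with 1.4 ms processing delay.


Speed = 0.6 * 3e5 km/s = 180000 km/s
Propagation delay = 14138 / 180000 = 0.0785 s = 78.5444 ms
Processing delay = 1.4 ms
Total one-way latency = 79.9444 ms


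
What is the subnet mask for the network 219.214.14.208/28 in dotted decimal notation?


/28 means 28 network bits, 4 host bits
Binary: 11111111111111111111111111110000
Mask: 255.255.255.240


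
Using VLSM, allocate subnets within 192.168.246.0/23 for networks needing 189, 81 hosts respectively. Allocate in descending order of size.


189 hosts -> /24 (254 usable): 192.168.246.0/24
81 hosts -> /25 (126 usable): 192.168.247.0/25
Allocation: 192.168.246.0/24 (189 hosts, 254 usable); 192.168.247.0/25 (81 hosts, 126 usable)


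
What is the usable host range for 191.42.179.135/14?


Network: 191.40.0.0
Broadcast: 191.43.255.255
First usable = network + 1
Last usable = broadcast - 1
Range: 191.40.0.1 to 191.43.255.254


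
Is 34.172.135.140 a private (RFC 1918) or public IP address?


RFC 1918 private ranges:
  10.0.0.0/8 (10.0.0.0 - 10.255.255.255)
  172.16.0.0/12 (172.16.0.0 - 172.31.255.255)
  192.168.0.0/16 (192.168.0.0 - 192.168.255.255)
Public (not in any RFC 1918 range)


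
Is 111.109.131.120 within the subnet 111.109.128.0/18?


Subnet network: 111.109.128.0
Test IP AND mask: 111.109.128.0
Yes, 111.109.131.120 is in 111.109.128.0/18


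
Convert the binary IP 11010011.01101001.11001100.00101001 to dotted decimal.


11010011 = 211
01101001 = 105
11001100 = 204
00101001 = 41
IP: 211.105.204.41


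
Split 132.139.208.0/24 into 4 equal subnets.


New prefix = 24 + 2 = 26
Each subnet has 64 addresses
  132.139.208.0/26
  132.139.208.64/26
  132.139.208.128/26
  132.139.208.192/26
Subnets: 132.139.208.0/26, 132.139.208.64/26, 132.139.208.128/26, 132.139.208.192/26


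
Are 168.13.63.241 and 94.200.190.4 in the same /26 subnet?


Mask: 255.255.255.192
168.13.63.241 AND mask = 168.13.63.192
94.200.190.4 AND mask = 94.200.190.0
No, different subnets (168.13.63.192 vs 94.200.190.0)


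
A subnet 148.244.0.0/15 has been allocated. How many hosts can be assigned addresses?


Host bits = 32 - 15 = 17
Total addresses = 2^17 = 131072
Usable = total - 2 (network and broadcast)
Usable hosts: 131070


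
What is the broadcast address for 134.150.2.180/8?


Network: 134.0.0.0/8
Host bits = 24
Set all host bits to 1:
Broadcast: 134.255.255.255


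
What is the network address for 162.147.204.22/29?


IP:   10100010.10010011.11001100.00010110
Mask: 11111111.11111111.11111111.11111000
AND operation:
Net:  10100010.10010011.11001100.00010000
Network: 162.147.204.16/29


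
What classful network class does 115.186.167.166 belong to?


First octet: 115
Binary: 01110011
0xxxxxxx -> Class A (1-126)
Class A, default mask 255.0.0.0 (/8)


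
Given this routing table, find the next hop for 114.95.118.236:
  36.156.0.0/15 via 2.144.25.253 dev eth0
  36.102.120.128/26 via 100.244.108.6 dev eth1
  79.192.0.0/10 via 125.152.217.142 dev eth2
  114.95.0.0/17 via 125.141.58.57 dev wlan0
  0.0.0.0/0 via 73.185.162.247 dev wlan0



Longest prefix match for 114.95.118.236:
  /15 36.156.0.0: no
  /26 36.102.120.128: no
  /10 79.192.0.0: no
  /17 114.95.0.0: MATCH
  /0 0.0.0.0: MATCH
Selected: next-hop 125.141.58.57 via wlan0 (matched /17)


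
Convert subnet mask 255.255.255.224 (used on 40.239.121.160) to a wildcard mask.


Subnet mask: 255.255.255.224
Wildcard = 255.255.255.255 - subnet mask
255 - 255 = 0
255 - 255 = 0
255 - 255 = 0
255 - 224 = 31
Wildcard: 0.0.0.31


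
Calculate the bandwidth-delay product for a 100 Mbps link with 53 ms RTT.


BDP = bandwidth * RTT
= 100 Mbps * 53 ms
= 100 * 1e6 * 53 / 1000 bits
= 5300000 bits
= 662500 bytes
= 646.9727 KB
BDP = 5300000 bits (662500 bytes)


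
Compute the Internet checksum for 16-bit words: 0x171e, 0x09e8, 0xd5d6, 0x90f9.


Sum all words (with carry folding):
+ 0x171e = 0x171e
+ 0x09e8 = 0x2106
+ 0xd5d6 = 0xf6dc
+ 0x90f9 = 0x87d6
One's complement: ~0x87d6
Checksum = 0x7829


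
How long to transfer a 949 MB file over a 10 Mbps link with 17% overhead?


Effective throughput = 10 * (1 - 17/100) = 8.3 Mbps
File size in Mb = 949 * 8 = 7592 Mb
Time = 7592 / 8.3
Time = 914.6988 seconds


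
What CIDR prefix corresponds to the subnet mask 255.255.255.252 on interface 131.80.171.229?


Binary: 11111111.11111111.11111111.11111100
Count leading 1s
Prefix: /30


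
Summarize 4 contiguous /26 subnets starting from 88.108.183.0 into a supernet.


Original prefix: /26
Number of subnets: 4 = 2^2
New prefix = 26 - 2 = 24
Supernet: 88.108.183.0/24


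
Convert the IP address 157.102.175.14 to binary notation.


157 = 10011101
102 = 01100110
175 = 10101111
14 = 00001110
Binary: 10011101.01100110.10101111.00001110


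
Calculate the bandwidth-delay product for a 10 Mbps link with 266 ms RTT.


BDP = bandwidth * RTT
= 10 Mbps * 266 ms
= 10 * 1e6 * 266 / 1000 bits
= 2660000 bits
= 332500 bytes
= 324.707 KB
BDP = 2660000 bits (332500 bytes)


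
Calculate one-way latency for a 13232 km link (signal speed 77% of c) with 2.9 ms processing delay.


Speed = 0.77 * 3e5 km/s = 231000 km/s
Propagation delay = 13232 / 231000 = 0.0573 s = 57.2814 ms
Processing delay = 2.9 ms
Total one-way latency = 60.1814 ms


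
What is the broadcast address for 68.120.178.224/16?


Network: 68.120.0.0/16
Host bits = 16
Set all host bits to 1:
Broadcast: 68.120.255.255


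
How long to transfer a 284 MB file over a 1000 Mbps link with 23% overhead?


Effective throughput = 1000 * (1 - 23/100) = 770 Mbps
File size in Mb = 284 * 8 = 2272 Mb
Time = 2272 / 770
Time = 2.9506 seconds


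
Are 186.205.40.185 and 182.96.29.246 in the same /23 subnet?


Mask: 255.255.254.0
186.205.40.185 AND mask = 186.205.40.0
182.96.29.246 AND mask = 182.96.28.0
No, different subnets (186.205.40.0 vs 182.96.28.0)


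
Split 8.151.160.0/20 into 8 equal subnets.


New prefix = 20 + 3 = 23
Each subnet has 512 addresses
  8.151.160.0/23
  8.151.162.0/23
  8.151.164.0/23
  8.151.166.0/23
  8.151.168.0/23
  8.151.170.0/23
  8.151.172.0/23
  8.151.174.0/23
Subnets: 8.151.160.0/23, 8.151.162.0/23, 8.151.164.0/23, 8.151.166.0/23, 8.151.168.0/23, 8.151.170.0/23, 8.151.172.0/23, 8.151.174.0/23


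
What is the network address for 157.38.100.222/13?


IP:   10011101.00100110.01100100.11011110
Mask: 11111111.11111000.00000000.00000000
AND operation:
Net:  10011101.00100000.00000000.00000000
Network: 157.32.0.0/13


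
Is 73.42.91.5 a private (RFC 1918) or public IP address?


RFC 1918 private ranges:
  10.0.0.0/8 (10.0.0.0 - 10.255.255.255)
  172.16.0.0/12 (172.16.0.0 - 172.31.255.255)
  192.168.0.0/16 (192.168.0.0 - 192.168.255.255)
Public (not in any RFC 1918 range)


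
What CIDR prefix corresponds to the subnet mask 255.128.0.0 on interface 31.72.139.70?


Binary: 11111111.10000000.00000000.00000000
Count leading 1s
Prefix: /9


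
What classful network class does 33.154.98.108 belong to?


First octet: 33
Binary: 00100001
0xxxxxxx -> Class A (1-126)
Class A, default mask 255.0.0.0 (/8)


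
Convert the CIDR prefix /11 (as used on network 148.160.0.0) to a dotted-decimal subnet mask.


/11 means 11 network bits, 21 host bits
Binary: 11111111111000000000000000000000
Mask: 255.224.0.0


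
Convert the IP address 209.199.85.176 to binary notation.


209 = 11010001
199 = 11000111
85 = 01010101
176 = 10110000
Binary: 11010001.11000111.01010101.10110000


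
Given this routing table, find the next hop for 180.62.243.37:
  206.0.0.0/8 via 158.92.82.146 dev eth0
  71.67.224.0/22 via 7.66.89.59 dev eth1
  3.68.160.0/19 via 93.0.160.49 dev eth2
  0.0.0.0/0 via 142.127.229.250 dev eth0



Longest prefix match for 180.62.243.37:
  /8 206.0.0.0: no
  /22 71.67.224.0: no
  /19 3.68.160.0: no
  /0 0.0.0.0: MATCH
Selected: next-hop 142.127.229.250 via eth0 (matched /0)


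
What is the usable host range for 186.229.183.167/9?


Network: 186.128.0.0
Broadcast: 186.255.255.255
First usable = network + 1
Last usable = broadcast - 1
Range: 186.128.0.1 to 186.255.255.254


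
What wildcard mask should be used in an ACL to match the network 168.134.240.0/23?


Subnet mask: 255.255.254.0
Wildcard = 255.255.255.255 - subnet mask
255 - 255 = 0
255 - 255 = 0
255 - 254 = 1
255 - 0 = 255
Wildcard: 0.0.1.255


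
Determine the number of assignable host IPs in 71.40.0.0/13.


Host bits = 32 - 13 = 19
Total addresses = 2^19 = 524288
Usable = total - 2 (network and broadcast)
Usable hosts: 524286


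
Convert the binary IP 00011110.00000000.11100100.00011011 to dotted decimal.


00011110 = 30
00000000 = 0
11100100 = 228
00011011 = 27
IP: 30.0.228.27


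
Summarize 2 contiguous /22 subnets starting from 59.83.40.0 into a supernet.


Original prefix: /22
Number of subnets: 2 = 2^1
New prefix = 22 - 1 = 21
Supernet: 59.83.40.0/21


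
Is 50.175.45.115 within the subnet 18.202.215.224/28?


Subnet network: 18.202.215.224
Test IP AND mask: 50.175.45.112
No, 50.175.45.115 is not in 18.202.215.224/28


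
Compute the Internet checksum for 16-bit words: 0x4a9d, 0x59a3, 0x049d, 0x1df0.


Sum all words (with carry folding):
+ 0x4a9d = 0x4a9d
+ 0x59a3 = 0xa440
+ 0x049d = 0xa8dd
+ 0x1df0 = 0xc6cd
One's complement: ~0xc6cd
Checksum = 0x3932


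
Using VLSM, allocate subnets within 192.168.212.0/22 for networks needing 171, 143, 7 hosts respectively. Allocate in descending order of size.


171 hosts -> /24 (254 usable): 192.168.212.0/24
143 hosts -> /24 (254 usable): 192.168.213.0/24
7 hosts -> /28 (14 usable): 192.168.214.0/28
Allocation: 192.168.212.0/24 (171 hosts, 254 usable); 192.168.213.0/24 (143 hosts, 254 usable); 192.168.214.0/28 (7 hosts, 14 usable)


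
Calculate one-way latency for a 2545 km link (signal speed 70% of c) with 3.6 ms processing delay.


Speed = 0.7 * 3e5 km/s = 210000 km/s
Propagation delay = 2545 / 210000 = 0.0121 s = 12.119 ms
Processing delay = 3.6 ms
Total one-way latency = 15.719 ms


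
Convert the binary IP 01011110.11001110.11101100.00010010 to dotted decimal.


01011110 = 94
11001110 = 206
11101100 = 236
00010010 = 18
IP: 94.206.236.18


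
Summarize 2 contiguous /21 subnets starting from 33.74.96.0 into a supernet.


Original prefix: /21
Number of subnets: 2 = 2^1
New prefix = 21 - 1 = 20
Supernet: 33.74.96.0/20


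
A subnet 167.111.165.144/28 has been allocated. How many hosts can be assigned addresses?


Host bits = 32 - 28 = 4
Total addresses = 2^4 = 16
Usable = total - 2 (network and broadcast)
Usable hosts: 14


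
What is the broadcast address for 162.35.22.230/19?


Network: 162.35.0.0/19
Host bits = 13
Set all host bits to 1:
Broadcast: 162.35.31.255


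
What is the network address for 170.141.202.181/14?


IP:   10101010.10001101.11001010.10110101
Mask: 11111111.11111100.00000000.00000000
AND operation:
Net:  10101010.10001100.00000000.00000000
Network: 170.140.0.0/14


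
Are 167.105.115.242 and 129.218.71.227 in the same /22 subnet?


Mask: 255.255.252.0
167.105.115.242 AND mask = 167.105.112.0
129.218.71.227 AND mask = 129.218.68.0
No, different subnets (167.105.112.0 vs 129.218.68.0)


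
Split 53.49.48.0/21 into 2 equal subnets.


New prefix = 21 + 1 = 22
Each subnet has 1024 addresses
  53.49.48.0/22
  53.49.52.0/22
Subnets: 53.49.48.0/22, 53.49.52.0/22


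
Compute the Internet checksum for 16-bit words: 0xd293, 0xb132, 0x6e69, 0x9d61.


Sum all words (with carry folding):
+ 0xd293 = 0xd293
+ 0xb132 = 0x83c6
+ 0x6e69 = 0xf22f
+ 0x9d61 = 0x8f91
One's complement: ~0x8f91
Checksum = 0x706e


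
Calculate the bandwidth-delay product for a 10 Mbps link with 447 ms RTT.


BDP = bandwidth * RTT
= 10 Mbps * 447 ms
= 10 * 1e6 * 447 / 1000 bits
= 4470000 bits
= 558750 bytes
= 545.6543 KB
BDP = 4470000 bits (558750 bytes)
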